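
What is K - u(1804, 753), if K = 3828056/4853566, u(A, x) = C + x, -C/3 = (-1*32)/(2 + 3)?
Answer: -9360239023/12133915 ≈ -771.41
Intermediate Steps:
C = 96/5 (C = -3*(-1*32)/(2 + 3) = -(-96)/5 = -3*(-32/5) = 96/5 ≈ 19.200)
u(A, x) = 96/5 + x
K = 1914028/2426783 (K = 3828056*(1/4853566) = 1914028/2426783 ≈ 0.78871)
K - u(1804, 753) = 1914028/2426783 - (96/5 + 753) = 1914028/2426783 - 1*3861/5 = 1914028/2426783 - 3861/5 = -9360239023/12133915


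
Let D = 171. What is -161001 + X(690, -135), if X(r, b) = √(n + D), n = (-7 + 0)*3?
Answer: -161001 + 5*√6 ≈ -1.6099e+5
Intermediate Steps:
n = -21 (n = -7*3 = -21)
X(r, b) = 5*√6 (X(r, b) = √(-21 + 171) = √150 = 5*√6)
-161001 + X(690, -135) = -161001 + 5*√6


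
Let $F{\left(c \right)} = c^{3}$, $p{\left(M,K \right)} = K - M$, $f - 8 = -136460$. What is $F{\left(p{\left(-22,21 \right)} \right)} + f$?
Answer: $-56945$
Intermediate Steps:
$f = -136452$ ($f = 8 - 136460 = -136452$)
$F{\left(p{\left(-22,21 \right)} \right)} + f = \left(21 - -22\right)^{3} - 136452 = \left(21 + 22\right)^{3} - 136452 = 43^{3} - 136452 = 79507 - 136452 = -56945$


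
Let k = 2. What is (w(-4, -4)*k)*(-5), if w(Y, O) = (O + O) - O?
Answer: 40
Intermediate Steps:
w(Y, O) = O (w(Y, O) = 2*O - O = O)
(w(-4, -4)*k)*(-5) = -4*2*(-5) = -8*(-5) = 40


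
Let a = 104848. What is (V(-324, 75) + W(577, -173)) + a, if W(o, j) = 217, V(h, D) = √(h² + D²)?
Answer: 105065 + 3*√12289 ≈ 1.0540e+5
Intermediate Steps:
V(h, D) = √(D² + h²)
(V(-324, 75) + W(577, -173)) + a = (√(75² + (-324)²) + 217) + 104848 = (√(5625 + 104976) + 217) + 104848 = (√110601 + 217) + 104848 = (3*√12289 + 217) + 104848 = (217 + 3*√12289) + 104848 = 105065 + 3*√12289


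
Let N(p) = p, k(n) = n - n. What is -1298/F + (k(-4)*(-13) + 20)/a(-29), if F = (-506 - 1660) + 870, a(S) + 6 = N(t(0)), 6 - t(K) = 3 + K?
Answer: -3671/648 ≈ -5.6651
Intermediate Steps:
k(n) = 0
t(K) = 3 - K (t(K) = 6 - (3 + K) = 6 + (-3 - K) = 3 - K)
a(S) = -3 (a(S) = -6 + (3 - 1*0) = -6 + (3 + 0) = -6 + 3 = -3)
F = -1296 (F = -2166 + 870 = -1296)
-1298/F + (k(-4)*(-13) + 20)/a(-29) = -1298/(-1296) + (0*(-13) + 20)/(-3) = -1298*(-1/1296) + (0 + 20)*(-⅓) = 649/648 + 20*(-⅓) = 649/648 - 20/3 = -3671/648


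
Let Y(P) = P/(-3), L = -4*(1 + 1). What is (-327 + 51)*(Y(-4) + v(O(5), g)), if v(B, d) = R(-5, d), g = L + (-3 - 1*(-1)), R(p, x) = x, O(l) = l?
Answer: 2392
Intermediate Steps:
L = -8 (L = -4*2 = -8)
g = -10 (g = -8 + (-3 - 1*(-1)) = -8 + (-3 + 1) = -8 - 2 = -10)
v(B, d) = d
Y(P) = -P/3 (Y(P) = P*(-⅓) = -P/3)
(-327 + 51)*(Y(-4) + v(O(5), g)) = (-327 + 51)*(-⅓*(-4) - 10) = -276*(4/3 - 10) = -276*(-26/3) = 2392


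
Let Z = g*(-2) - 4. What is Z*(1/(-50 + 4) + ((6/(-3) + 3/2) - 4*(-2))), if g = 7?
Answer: -3096/23 ≈ -134.61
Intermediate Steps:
Z = -18 (Z = 7*(-2) - 4 = -14 - 4 = -18)
Z*(1/(-50 + 4) + ((6/(-3) + 3/2) - 4*(-2))) = -18*(1/(-50 + 4) + ((6/(-3) + 3/2) - 4*(-2))) = -18*(1/(-46) + ((6*(-1/3) + 3*(1/2)) + 8)) = -18*(-1/46 + ((-2 + 3/2) + 8)) = -18*(-1/46 + (-1/2 + 8)) = -18*(-1/46 + 15/2) = -18*172/23 = -3096/23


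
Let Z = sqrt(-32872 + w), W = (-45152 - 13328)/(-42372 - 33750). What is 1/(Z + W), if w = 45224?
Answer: -139112955/2236592857024 + 1448639721*sqrt(193)/2236592857024 ≈ 0.0089359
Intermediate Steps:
W = 29240/38061 (W = -58480/(-76122) = -58480*(-1/76122) = 29240/38061 ≈ 0.76824)
Z = 8*sqrt(193) (Z = sqrt(-32872 + 45224) = sqrt(12352) = 8*sqrt(193) ≈ 111.14)
1/(Z + W) = 1/(8*sqrt(193) + 29240/38061) = 1/(29240/38061 + 8*sqrt(193))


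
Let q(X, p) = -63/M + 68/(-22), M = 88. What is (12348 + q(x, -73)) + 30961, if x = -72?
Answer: 3810857/88 ≈ 43305.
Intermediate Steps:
q(X, p) = -335/88 (q(X, p) = -63/88 + 68/(-22) = -63*1/88 + 68*(-1/22) = -63/88 - 34/11 = -335/88)
(12348 + q(x, -73)) + 30961 = (12348 - 335/88) + 30961 = 1086289/88 + 30961 = 3810857/88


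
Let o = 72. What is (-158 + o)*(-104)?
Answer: 8944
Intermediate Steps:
(-158 + o)*(-104) = (-158 + 72)*(-104) = -86*(-104) = 8944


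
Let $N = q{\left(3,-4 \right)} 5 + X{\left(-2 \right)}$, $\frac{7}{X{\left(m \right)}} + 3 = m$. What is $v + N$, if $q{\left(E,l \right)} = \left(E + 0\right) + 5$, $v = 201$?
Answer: $\frac{1198}{5} \approx 239.6$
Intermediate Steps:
$X{\left(m \right)} = \frac{7}{-3 + m}$
$q{\left(E,l \right)} = 5 + E$ ($q{\left(E,l \right)} = E + 5 = 5 + E$)
$N = \frac{193}{5}$ ($N = \left(5 + 3\right) 5 + \frac{7}{-3 - 2} = 8 \cdot 5 + \frac{7}{-5} = 40 + 7 \left(- \frac{1}{5}\right) = 40 - \frac{7}{5} = \frac{193}{5} \approx 38.6$)
$v + N = 201 + \frac{193}{5} = \frac{1198}{5}$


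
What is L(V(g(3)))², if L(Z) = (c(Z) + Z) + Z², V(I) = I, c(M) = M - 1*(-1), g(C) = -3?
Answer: 16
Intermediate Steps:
c(M) = 1 + M (c(M) = M + 1 = 1 + M)
L(Z) = 1 + Z² + 2*Z (L(Z) = ((1 + Z) + Z) + Z² = (1 + 2*Z) + Z² = 1 + Z² + 2*Z)
L(V(g(3)))² = (1 + (-3)² + 2*(-3))² = (1 + 9 - 6)² = 4² = 16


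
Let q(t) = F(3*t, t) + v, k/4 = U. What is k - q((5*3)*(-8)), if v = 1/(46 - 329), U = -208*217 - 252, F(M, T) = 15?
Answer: -51383460/283 ≈ -1.8157e+5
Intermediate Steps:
U = -45388 (U = -45136 - 252 = -45388)
k = -181552 (k = 4*(-45388) = -181552)
v = -1/283 (v = 1/(-283) = -1/283 ≈ -0.0035336)
q(t) = 4244/283 (q(t) = 15 - 1/283 = 4244/283)
k - q((5*3)*(-8)) = -181552 - 1*4244/283 = -181552 - 4244/283 = -51383460/283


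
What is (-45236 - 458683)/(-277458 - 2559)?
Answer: 55991/31113 ≈ 1.7996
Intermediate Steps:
(-45236 - 458683)/(-277458 - 2559) = -503919/(-280017) = -503919*(-1/280017) = 55991/31113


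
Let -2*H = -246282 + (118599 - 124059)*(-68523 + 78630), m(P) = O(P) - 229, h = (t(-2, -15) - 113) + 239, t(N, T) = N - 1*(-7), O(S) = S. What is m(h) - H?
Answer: -27715349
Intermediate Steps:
t(N, T) = 7 + N (t(N, T) = N + 7 = 7 + N)
h = 131 (h = ((7 - 2) - 113) + 239 = (5 - 113) + 239 = -108 + 239 = 131)
m(P) = -229 + P (m(P) = P - 229 = -229 + P)
H = 27715251 (H = -(-246282 + (118599 - 124059)*(-68523 + 78630))/2 = -(-246282 - 5460*10107)/2 = -(-246282 - 55184220)/2 = -1/2*(-55430502) = 27715251)
m(h) - H = (-229 + 131) - 1*27715251 = -98 - 27715251 = -27715349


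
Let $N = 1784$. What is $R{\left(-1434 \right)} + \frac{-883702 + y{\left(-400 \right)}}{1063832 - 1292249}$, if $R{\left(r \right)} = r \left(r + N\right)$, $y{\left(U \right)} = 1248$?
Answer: $- \frac{114641609846}{228417} \approx -5.019 \cdot 10^{5}$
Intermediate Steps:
$R{\left(r \right)} = r \left(1784 + r\right)$ ($R{\left(r \right)} = r \left(r + 1784\right) = r \left(1784 + r\right)$)
$R{\left(-1434 \right)} + \frac{-883702 + y{\left(-400 \right)}}{1063832 - 1292249} = - 1434 \left(1784 - 1434\right) + \frac{-883702 + 1248}{1063832 - 1292249} = \left(-1434\right) 350 - \frac{882454}{-228417} = -501900 - - \frac{882454}{228417} = -501900 + \frac{882454}{228417} = - \frac{114641609846}{228417}$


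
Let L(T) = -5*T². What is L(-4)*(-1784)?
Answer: 142720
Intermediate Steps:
L(-4)*(-1784) = -5*(-4)²*(-1784) = -5*16*(-1784) = -80*(-1784) = 142720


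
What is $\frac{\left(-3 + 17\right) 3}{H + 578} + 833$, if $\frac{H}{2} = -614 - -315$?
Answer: $\frac{8309}{10} \approx 830.9$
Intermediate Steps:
$H = -598$ ($H = 2 \left(-614 - -315\right) = 2 \left(-614 + 315\right) = 2 \left(-299\right) = -598$)
$\frac{\left(-3 + 17\right) 3}{H + 578} + 833 = \frac{\left(-3 + 17\right) 3}{-598 + 578} + 833 = \frac{14 \cdot 3}{-20} + 833 = \left(- \frac{1}{20}\right) 42 + 833 = - \frac{21}{10} + 833 = \frac{8309}{10}$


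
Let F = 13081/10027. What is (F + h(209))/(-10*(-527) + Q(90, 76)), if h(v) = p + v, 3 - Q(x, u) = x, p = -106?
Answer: 1045862/51969941 ≈ 0.020124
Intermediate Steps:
Q(x, u) = 3 - x
F = 13081/10027 (F = 13081*(1/10027) = 13081/10027 ≈ 1.3046)
h(v) = -106 + v
(F + h(209))/(-10*(-527) + Q(90, 76)) = (13081/10027 + (-106 + 209))/(-10*(-527) + (3 - 1*90)) = (13081/10027 + 103)/(5270 + (3 - 90)) = 1045862/(10027*(5270 - 87)) = (1045862/10027)/5183 = (1045862/10027)*(1/5183) = 1045862/51969941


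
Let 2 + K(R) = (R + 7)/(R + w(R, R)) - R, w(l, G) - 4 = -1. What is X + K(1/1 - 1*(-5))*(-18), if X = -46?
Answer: 72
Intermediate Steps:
w(l, G) = 3 (w(l, G) = 4 - 1 = 3)
K(R) = -2 - R + (7 + R)/(3 + R) (K(R) = -2 + ((R + 7)/(R + 3) - R) = -2 + ((7 + R)/(3 + R) - R) = -2 + (-R + (7 + R)/(3 + R)) = -2 - R + (7 + R)/(3 + R))
X + K(1/1 - 1*(-5))*(-18) = -46 + ((1 - (1/1 - 1*(-5))² - 4*(1/1 - 1*(-5)))/(3 + (1/1 - 1*(-5))))*(-18) = -46 + ((1 - (1 + 5)² - 4*(1 + 5))/(3 + (1 + 5)))*(-18) = -46 + ((1 - 1*6² - 4*6)/(3 + 6))*(-18) = -46 + ((1 - 1*36 - 24)/9)*(-18) = -46 + ((1 - 36 - 24)/9)*(-18) = -46 + ((⅑)*(-59))*(-18) = -46 - 59/9*(-18) = -46 + 118 = 72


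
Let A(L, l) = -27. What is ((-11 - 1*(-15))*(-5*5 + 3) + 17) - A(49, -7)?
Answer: -44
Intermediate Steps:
((-11 - 1*(-15))*(-5*5 + 3) + 17) - A(49, -7) = ((-11 - 1*(-15))*(-5*5 + 3) + 17) - 1*(-27) = ((-11 + 15)*(-25 + 3) + 17) + 27 = (4*(-22) + 17) + 27 = (-88 + 17) + 27 = -71 + 27 = -44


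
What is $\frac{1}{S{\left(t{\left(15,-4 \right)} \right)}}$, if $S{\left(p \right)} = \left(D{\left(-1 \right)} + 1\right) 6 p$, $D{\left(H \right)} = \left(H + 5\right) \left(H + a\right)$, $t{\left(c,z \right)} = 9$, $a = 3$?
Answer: $\frac{1}{486} \approx 0.0020576$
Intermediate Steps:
$D{\left(H \right)} = \left(3 + H\right) \left(5 + H\right)$ ($D{\left(H \right)} = \left(H + 5\right) \left(H + 3\right) = \left(5 + H\right) \left(3 + H\right) = \left(3 + H\right) \left(5 + H\right)$)
$S{\left(p \right)} = 54 p$ ($S{\left(p \right)} = \left(\left(15 + \left(-1\right)^{2} + 8 \left(-1\right)\right) + 1\right) 6 p = \left(\left(15 + 1 - 8\right) + 1\right) 6 p = \left(8 + 1\right) 6 p = 9 \cdot 6 p = 54 p$)
$\frac{1}{S{\left(t{\left(15,-4 \right)} \right)}} = \frac{1}{54 \cdot 9} = \frac{1}{486}$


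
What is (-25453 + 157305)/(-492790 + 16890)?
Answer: -32963/118975 ≈ -0.27706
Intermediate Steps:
(-25453 + 157305)/(-492790 + 16890) = 131852/(-475900) = 131852*(-1/475900) = -32963/118975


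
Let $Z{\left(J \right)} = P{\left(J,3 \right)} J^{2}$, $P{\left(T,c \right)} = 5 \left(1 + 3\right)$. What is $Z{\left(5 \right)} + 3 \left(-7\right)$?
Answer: $479$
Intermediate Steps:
$P{\left(T,c \right)} = 20$ ($P{\left(T,c \right)} = 5 \cdot 4 = 20$)
$Z{\left(J \right)} = 20 J^{2}$
$Z{\left(5 \right)} + 3 \left(-7\right) = 20 \cdot 5^{2} + 3 \left(-7\right) = 20 \cdot 25 - 21 = 500 - 21 = 479$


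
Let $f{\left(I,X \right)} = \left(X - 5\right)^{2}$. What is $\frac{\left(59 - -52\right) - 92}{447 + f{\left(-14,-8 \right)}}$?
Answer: $\frac{19}{616} \approx 0.030844$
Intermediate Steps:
$f{\left(I,X \right)} = \left(-5 + X\right)^{2}$
$\frac{\left(59 - -52\right) - 92}{447 + f{\left(-14,-8 \right)}} = \frac{\left(59 - -52\right) - 92}{447 + \left(-5 - 8\right)^{2}} = \frac{\left(59 + 52\right) - 92}{447 + \left(-13\right)^{2}} = \frac{111 - 92}{447 + 169} = \frac{19}{616}$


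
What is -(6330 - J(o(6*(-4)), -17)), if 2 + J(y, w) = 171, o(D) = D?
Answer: -6161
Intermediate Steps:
J(y, w) = 169 (J(y, w) = -2 + 171 = 169)
-(6330 - J(o(6*(-4)), -17)) = -(6330 - 1*169) = -(6330 - 169) = -1*6161 = -6161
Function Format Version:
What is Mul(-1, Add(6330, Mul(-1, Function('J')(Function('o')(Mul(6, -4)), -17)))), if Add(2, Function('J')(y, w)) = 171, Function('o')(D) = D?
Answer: -6161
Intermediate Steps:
Function('J')(y, w) = 169 (Function('J')(y, w) = Add(-2, 171) = 169)
Mul(-1, Add(6330, Mul(-1, Function('J')(Function('o')(Mul(6, -4)), -17)))) = Mul(-1, Add(6330, Mul(-1, 169))) = Mul(-1, Add(6330, -169)) = Mul(-1, 6161) = -6161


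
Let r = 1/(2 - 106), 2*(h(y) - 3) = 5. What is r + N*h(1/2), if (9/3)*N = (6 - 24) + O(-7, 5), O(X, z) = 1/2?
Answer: -10013/312 ≈ -32.093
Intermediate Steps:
h(y) = 11/2 (h(y) = 3 + (½)*5 = 3 + 5/2 = 11/2)
O(X, z) = ½
r = -1/104 (r = 1/(-104) = -1/104 ≈ -0.0096154)
N = -35/6 (N = ((6 - 24) + ½)/3 = (-18 + ½)/3 = (⅓)*(-35/2) = -35/6 ≈ -5.8333)
r + N*h(1/2) = -1/104 - 35/6*11/2 = -1/104 - 385/12 = -10013/312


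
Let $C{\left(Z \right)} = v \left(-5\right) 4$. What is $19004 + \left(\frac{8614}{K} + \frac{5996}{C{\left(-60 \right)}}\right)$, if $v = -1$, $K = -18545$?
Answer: $\frac{357980357}{18545} \approx 19303.0$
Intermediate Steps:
$C{\left(Z \right)} = 20$ ($C{\left(Z \right)} = \left(-1\right) \left(-5\right) 4 = 5 \cdot 4 = 20$)
$19004 + \left(\frac{8614}{K} + \frac{5996}{C{\left(-60 \right)}}\right) = 19004 + \left(\frac{8614}{-18545} + \frac{5996}{20}\right) = 19004 + \left(8614 \left(- \frac{1}{18545}\right) + 5996 \cdot \frac{1}{20}\right) = 19004 + \left(- \frac{8614}{18545} + \frac{1499}{5}\right) = 19004 + \frac{5551177}{18545} = \frac{357980357}{18545}$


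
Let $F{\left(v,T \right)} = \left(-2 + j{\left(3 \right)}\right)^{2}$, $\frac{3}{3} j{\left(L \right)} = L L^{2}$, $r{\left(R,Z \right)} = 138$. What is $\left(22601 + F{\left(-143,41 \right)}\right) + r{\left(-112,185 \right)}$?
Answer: $23364$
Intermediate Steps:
$j{\left(L \right)} = L^{3}$ ($j{\left(L \right)} = L L^{2} = L^{3}$)
$F{\left(v,T \right)} = 625$ ($F{\left(v,T \right)} = \left(-2 + 3^{3}\right)^{2} = \left(-2 + 27\right)^{2} = 25^{2} = 625$)
$\left(22601 + F{\left(-143,41 \right)}\right) + r{\left(-112,185 \right)} = \left(22601 + 625\right) + 138 = 23226 + 138 = 23364$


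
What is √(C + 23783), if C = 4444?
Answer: 97*√3 ≈ 168.01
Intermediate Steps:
√(C + 23783) = √(4444 + 23783) = √28227 = 97*√3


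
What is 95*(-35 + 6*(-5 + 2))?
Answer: -5035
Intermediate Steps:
95*(-35 + 6*(-5 + 2)) = 95*(-35 + 6*(-3)) = 95*(-35 - 18) = 95*(-53) = -5035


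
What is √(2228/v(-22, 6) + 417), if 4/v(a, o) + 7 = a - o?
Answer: I*√19078 ≈ 138.12*I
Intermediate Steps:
v(a, o) = 4/(-7 + a - o) (v(a, o) = 4/(-7 + (a - o)) = 4/(-7 + a - o))
√(2228/v(-22, 6) + 417) = √(2228/((4/(-7 - 22 - 1*6))) + 417) = √(2228/((4/(-7 - 22 - 6))) + 417) = √(2228/((4/(-35))) + 417) = √(2228/((4*(-1/35))) + 417) = √(2228/(-4/35) + 417) = √(2228*(-35/4) + 417) = √(-19495 + 417) = √(-19078) = I*√19078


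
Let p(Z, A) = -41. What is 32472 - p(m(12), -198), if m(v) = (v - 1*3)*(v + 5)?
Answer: 32513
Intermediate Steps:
m(v) = (-3 + v)*(5 + v) (m(v) = (v - 3)*(5 + v) = (-3 + v)*(5 + v))
32472 - p(m(12), -198) = 32472 - 1*(-41) = 32472 + 41 = 32513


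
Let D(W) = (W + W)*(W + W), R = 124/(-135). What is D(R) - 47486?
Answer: -865370846/18225 ≈ -47483.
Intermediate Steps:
R = -124/135 (R = 124*(-1/135) = -124/135 ≈ -0.91852)
D(W) = 4*W² (D(W) = (2*W)*(2*W) = 4*W²)
D(R) - 47486 = 4*(-124/135)² - 47486 = 4*(15376/18225) - 47486 = 61504/18225 - 47486 = -865370846/18225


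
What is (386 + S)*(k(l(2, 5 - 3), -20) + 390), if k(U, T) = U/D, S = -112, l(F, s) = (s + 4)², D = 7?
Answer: 757884/7 ≈ 1.0827e+5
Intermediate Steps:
l(F, s) = (4 + s)²
k(U, T) = U/7
(386 + S)*(k(l(2, 5 - 3), -20) + 390) = (386 - 112)*((4 + (5 - 3))²/7 + 390) = 274*((4 + 2)²/7 + 390) = 274*((⅐)*6² + 390) = 274*((⅐)*36 + 390) = 274*(36/7 + 390) = 274*(2766/7) = 757884/7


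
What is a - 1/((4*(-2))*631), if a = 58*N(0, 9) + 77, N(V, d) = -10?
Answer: -2539143/5048 ≈ -503.00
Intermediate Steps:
a = -503 (a = 58*(-10) + 77 = -580 + 77 = -503)
a - 1/((4*(-2))*631) = -503 - 1/((4*(-2))*631) = -503 - 1/((-8*631)) = -503 - 1/(-5048) = -503 - 1*(-1/5048) = -503 + 1/5048 = -2539143/5048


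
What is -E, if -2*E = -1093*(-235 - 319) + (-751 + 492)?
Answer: 605263/2 ≈ 3.0263e+5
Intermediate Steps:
E = -605263/2 (E = -(-1093*(-235 - 319) + (-751 + 492))/2 = -(-1093*(-554) - 259)/2 = -(605522 - 259)/2 = -1/2*605263 = -605263/2 ≈ -3.0263e+5)
-E = -1*(-605263/2) = 605263/2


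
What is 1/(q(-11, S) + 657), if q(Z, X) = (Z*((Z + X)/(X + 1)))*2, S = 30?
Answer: 31/19949 ≈ 0.0015540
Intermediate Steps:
q(Z, X) = 2*Z*(X + Z)/(1 + X) (q(Z, X) = (Z*((X + Z)/(1 + X)))*2 = (Z*(X + Z)/(1 + X))*2 = 2*Z*(X + Z)/(1 + X))
1/(q(-11, S) + 657) = 1/(2*(-11)*(30 - 11)/(1 + 30) + 657) = 1/(2*(-11)*19/31 + 657) = 1/(2*(-11)*(1/31)*19 + 657) = 1/(-418/31 + 657) = 1/(19949/31) = 31/19949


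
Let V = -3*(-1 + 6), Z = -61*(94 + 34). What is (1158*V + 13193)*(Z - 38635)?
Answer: 193992411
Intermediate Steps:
Z = -7808 (Z = -61*128 = -7808)
V = -15 (V = -3*5 = -15)
(1158*V + 13193)*(Z - 38635) = (1158*(-15) + 13193)*(-7808 - 38635) = (-17370 + 13193)*(-46443) = -4177*(-46443) = 193992411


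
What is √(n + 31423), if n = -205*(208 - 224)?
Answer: √34703 ≈ 186.29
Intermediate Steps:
n = 3280 (n = -205*(-16) = 3280)
√(n + 31423) = √(3280 + 31423) = √34703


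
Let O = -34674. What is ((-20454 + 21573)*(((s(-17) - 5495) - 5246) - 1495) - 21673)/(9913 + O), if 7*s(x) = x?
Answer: 96015322/173327 ≈ 553.96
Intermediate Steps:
s(x) = x/7
((-20454 + 21573)*(((s(-17) - 5495) - 5246) - 1495) - 21673)/(9913 + O) = ((-20454 + 21573)*((((1/7)*(-17) - 5495) - 5246) - 1495) - 21673)/(9913 - 34674) = (1119*(((-17/7 - 5495) - 5246) - 1495) - 21673)/(-24761) = (1119*((-38482/7 - 5246) - 1495) - 21673)*(-1/24761) = (1119*(-75204/7 - 1495) - 21673)*(-1/24761) = (1119*(-85669/7) - 21673)*(-1/24761) = (-95863611/7 - 21673)*(-1/24761) = -96015322/7*(-1/24761) = 96015322/173327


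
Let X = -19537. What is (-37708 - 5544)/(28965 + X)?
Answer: -10813/2357 ≈ -4.5876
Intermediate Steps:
(-37708 - 5544)/(28965 + X) = (-37708 - 5544)/(28965 - 19537) = -43252/9428 = -43252*1/9428 = -10813/2357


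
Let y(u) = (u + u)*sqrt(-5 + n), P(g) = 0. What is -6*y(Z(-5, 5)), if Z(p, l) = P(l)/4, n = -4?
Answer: 0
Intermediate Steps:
Z(p, l) = 0 (Z(p, l) = 0/4 = 0*(1/4) = 0)
y(u) = 6*I*u (y(u) = (u + u)*sqrt(-5 - 4) = (2*u)*sqrt(-9) = (2*u)*(3*I) = 6*I*u)
-6*y(Z(-5, 5)) = -36*I*0 = -6*0 = 0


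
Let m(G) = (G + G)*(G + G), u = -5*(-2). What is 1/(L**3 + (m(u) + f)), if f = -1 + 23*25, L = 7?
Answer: 1/1317 ≈ 0.00075930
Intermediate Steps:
u = 10
f = 574 (f = -1 + 575 = 574)
m(G) = 4*G**2 (m(G) = (2*G)*(2*G) = 4*G**2)
1/(L**3 + (m(u) + f)) = 1/(7**3 + (4*10**2 + 574)) = 1/(343 + (4*100 + 574)) = 1/(343 + (400 + 574)) = 1/(343 + 974) = 1/1317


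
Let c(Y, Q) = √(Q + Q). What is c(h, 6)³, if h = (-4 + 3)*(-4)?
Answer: 24*√3 ≈ 41.569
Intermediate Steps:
h = 4 (h = -1*(-4) = 4)
c(Y, Q) = √2*√Q (c(Y, Q) = √(2*Q) = √2*√Q)
c(h, 6)³ = (√2*√6)³ = (2*√3)³ = 24*√3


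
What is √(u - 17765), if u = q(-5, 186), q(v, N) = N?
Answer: I*√17579 ≈ 132.59*I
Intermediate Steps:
u = 186
√(u - 17765) = √(186 - 17765) = √(-17579) = I*√17579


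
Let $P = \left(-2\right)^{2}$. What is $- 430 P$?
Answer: $-1720$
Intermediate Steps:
$P = 4$
$- 430 P = \left(-430\right) 4 = -1720$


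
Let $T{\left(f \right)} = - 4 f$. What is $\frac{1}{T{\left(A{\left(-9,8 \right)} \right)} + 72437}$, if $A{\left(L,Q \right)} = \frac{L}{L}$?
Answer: $\frac{1}{72433} \approx 1.3806 \cdot 10^{-5}$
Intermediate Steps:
$A{\left(L,Q \right)} = 1$
$\frac{1}{T{\left(A{\left(-9,8 \right)} \right)} + 72437} = \frac{1}{\left(-4\right) 1 + 72437} = \frac{1}{-4 + 72437} = \frac{1}{72433}$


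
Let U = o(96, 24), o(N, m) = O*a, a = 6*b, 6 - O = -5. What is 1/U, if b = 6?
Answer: 1/396 ≈ 0.0025253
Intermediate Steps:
O = 11 (O = 6 - 1*(-5) = 6 + 5 = 11)
a = 36 (a = 6*6 = 36)
o(N, m) = 396 (o(N, m) = 11*36 = 396)
U = 396
1/U = 1/396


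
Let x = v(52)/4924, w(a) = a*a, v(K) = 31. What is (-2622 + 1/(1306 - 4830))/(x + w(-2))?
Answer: -11374352599/17379487 ≈ -654.47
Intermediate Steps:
w(a) = a²
x = 31/4924 ≈ 0.0062957
(-2622 + 1/(1306 - 4830))/(x + w(-2)) = (-2622 + 1/(1306 - 4830))/(31/4924 + (-2)²) = (-2622 + 1/(-3524))/(31/4924 + 4) = (-2622 - 1/3524)/(19727/4924) = -9239929/3524*4924/19727 = -11374352599/17379487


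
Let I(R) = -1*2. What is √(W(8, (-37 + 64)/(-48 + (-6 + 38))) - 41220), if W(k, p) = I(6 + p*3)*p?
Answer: 3*I*√73274/4 ≈ 203.02*I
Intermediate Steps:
I(R) = -2
W(k, p) = -2*p
√(W(8, (-37 + 64)/(-48 + (-6 + 38))) - 41220) = √(-2*(-37 + 64)/(-48 + (-6 + 38)) - 41220) = √(-54/(-48 + 32) - 41220) = √(-54/(-16) - 41220) = √(-54*(-1)/16 - 41220) = √(-2*(-27/16) - 41220) = √(27/8 - 41220) = √(-329733/8) = 3*I*√73274/4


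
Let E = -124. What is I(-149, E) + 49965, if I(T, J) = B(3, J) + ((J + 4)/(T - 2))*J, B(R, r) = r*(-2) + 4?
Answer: 7567887/151 ≈ 50118.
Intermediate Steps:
B(R, r) = 4 - 2*r (B(R, r) = -2*r + 4 = 4 - 2*r)
I(T, J) = 4 - 2*J + J*(4 + J)/(-2 + T) (I(T, J) = (4 - 2*J) + ((J + 4)/(T - 2))*J = (4 - 2*J) + ((4 + J)/(-2 + T))*J = (4 - 2*J) + J*(4 + J)/(-2 + T) = 4 - 2*J + J*(4 + J)/(-2 + T))
I(-149, E) + 49965 = (-8 + (-124)**2 + 8*(-124) - 2*(-149)*(-2 - 124))/(-2 - 149) + 49965 = (-8 + 15376 - 992 - 2*(-149)*(-126))/(-151) + 49965 = -(-8 + 15376 - 992 - 37548)/151 + 49965 = -1/151*(-23172) + 49965 = 23172/151 + 49965 = 7567887/151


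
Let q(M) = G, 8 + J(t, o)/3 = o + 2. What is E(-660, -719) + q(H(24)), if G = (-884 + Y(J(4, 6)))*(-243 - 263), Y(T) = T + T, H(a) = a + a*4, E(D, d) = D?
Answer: 446644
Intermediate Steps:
H(a) = 5*a (H(a) = a + 4*a = 5*a)
J(t, o) = -18 + 3*o (J(t, o) = -24 + 3*(o + 2) = -24 + 3*(2 + o) = -24 + (6 + 3*o) = -18 + 3*o)
Y(T) = 2*T
G = 447304 (G = (-884 + 2*(-18 + 3*6))*(-243 - 263) = (-884 + 2*(-18 + 18))*(-506) = (-884 + 2*0)*(-506) = (-884 + 0)*(-506) = -884*(-506) = 447304)
q(M) = 447304
E(-660, -719) + q(H(24)) = -660 + 447304 = 446644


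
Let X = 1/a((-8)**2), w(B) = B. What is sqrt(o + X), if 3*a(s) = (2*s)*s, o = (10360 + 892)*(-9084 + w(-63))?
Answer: 3*I*sqrt(187363863210)/128 ≈ 10145.0*I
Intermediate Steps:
o = -102922044 (o = (10360 + 892)*(-9084 - 63) = 11252*(-9147) = -102922044)
a(s) = 2*s**2/3 (a(s) = ((2*s)*s)/3 = (2*s**2)/3 = 2*s**2/3)
X = 3/8192 (X = 1/(2*((-8)**2)**2/3) = 1/((2/3)*64**2) = 1/((2/3)*4096) = 1/(8192/3) = 3/8192 ≈ 0.00036621)
sqrt(o + X) = sqrt(-102922044 + 3/8192) = sqrt(-843137384445/8192) = 3*I*sqrt(187363863210)/128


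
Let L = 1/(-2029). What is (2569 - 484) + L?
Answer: 4230464/2029 ≈ 2085.0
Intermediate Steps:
L = -1/2029 ≈ -0.00049285
(2569 - 484) + L = (2569 - 484) - 1/2029 = 2085 - 1/2029 = 4230464/2029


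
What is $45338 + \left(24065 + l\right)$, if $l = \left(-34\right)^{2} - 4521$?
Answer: $66038$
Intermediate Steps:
$l = -3365$ ($l = 1156 - 4521 = -3365$)
$45338 + \left(24065 + l\right) = 45338 + \left(24065 - 3365\right) = 45338 + 20700 = 66038$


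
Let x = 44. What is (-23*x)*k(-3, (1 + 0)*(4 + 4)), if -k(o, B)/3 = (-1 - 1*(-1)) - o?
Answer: 9108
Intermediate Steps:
k(o, B) = 3*o (k(o, B) = -3*((-1 - 1*(-1)) - o) = -3*((-1 + 1) - o) = -3*(0 - o) = -(-3)*o = 3*o)
(-23*x)*k(-3, (1 + 0)*(4 + 4)) = (-23*44)*(3*(-3)) = -1012*(-9) = 9108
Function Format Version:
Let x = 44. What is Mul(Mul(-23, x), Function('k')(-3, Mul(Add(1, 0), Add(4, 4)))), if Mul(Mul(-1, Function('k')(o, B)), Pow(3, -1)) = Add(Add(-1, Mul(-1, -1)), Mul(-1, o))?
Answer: 9108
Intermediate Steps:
Function('k')(o, B) = Mul(3, o) (Function('k')(o, B) = Mul(-3, Add(Add(-1, Mul(-1, -1)), Mul(-1, o))) = Mul(-3, Add(Add(-1, 1), Mul(-1, o))) = Mul(-3, Add(0, Mul(-1, o))) = Mul(-3, Mul(-1, o)) = Mul(3, o))
Mul(Mul(-23, x), Function('k')(-3, Mul(Add(1, 0), Add(4, 4)))) = Mul(Mul(-23, 44), Mul(3, -3)) = Mul(-1012, -9) = 9108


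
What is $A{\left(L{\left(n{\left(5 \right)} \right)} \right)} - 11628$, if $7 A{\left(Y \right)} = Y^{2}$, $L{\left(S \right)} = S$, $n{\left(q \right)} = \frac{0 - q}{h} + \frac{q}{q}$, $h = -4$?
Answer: $- \frac{1302255}{112} \approx -11627.0$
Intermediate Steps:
$n{\left(q \right)} = 1 + \frac{q}{4}$ ($n{\left(q \right)} = \frac{0 - q}{-4} + \frac{q}{q} = - q \left(- \frac{1}{4}\right) + 1 = \frac{q}{4} + 1 = 1 + \frac{q}{4}$)
$A{\left(Y \right)} = \frac{Y^{2}}{7}$
$A{\left(L{\left(n{\left(5 \right)} \right)} \right)} - 11628 = \frac{\left(1 + \frac{1}{4} \cdot 5\right)^{2}}{7} - 11628 = \frac{\left(1 + \frac{5}{4}\right)^{2}}{7} - 11628 = \frac{\left(\frac{9}{4}\right)^{2}}{7} - 11628 = \frac{1}{7} \cdot \frac{81}{16} - 11628 = \frac{81}{112} - 11628 = - \frac{1302255}{112}$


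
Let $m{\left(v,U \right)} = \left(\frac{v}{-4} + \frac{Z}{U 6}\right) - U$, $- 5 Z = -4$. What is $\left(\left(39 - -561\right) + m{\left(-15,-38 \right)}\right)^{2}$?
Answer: $\frac{535225391281}{1299600} \approx 4.1184 \cdot 10^{5}$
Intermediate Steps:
$Z = \frac{4}{5}$ ($Z = \left(- \frac{1}{5}\right) \left(-4\right) = \frac{4}{5} \approx 0.8$)
$m{\left(v,U \right)} = - U - \frac{v}{4} + \frac{2}{15 U}$ ($m{\left(v,U \right)} = \left(\frac{v}{-4} + \frac{4}{5 U 6}\right) - U = \left(v \left(- \frac{1}{4}\right) + \frac{4}{5 \cdot 6 U}\right) - U = \left(- \frac{v}{4} + \frac{4 \frac{1}{6 U}}{5}\right) - U = \left(- \frac{v}{4} + \frac{2}{15 U}\right) - U = - U - \frac{v}{4} + \frac{2}{15 U}$)
$\left(\left(39 - -561\right) + m{\left(-15,-38 \right)}\right)^{2} = \left(\left(39 - -561\right) - \left(- \frac{167}{4} + \frac{1}{285}\right)\right)^{2} = \left(\left(39 + 561\right) + \left(38 + \frac{15}{4} + \frac{2}{15} \left(- \frac{1}{38}\right)\right)\right)^{2} = \left(600 + \left(38 + \frac{15}{4} - \frac{1}{285}\right)\right)^{2} = \left(600 + \frac{47591}{1140}\right)^{2} = \left(\frac{731591}{1140}\right)^{2} = \frac{535225391281}{1299600}$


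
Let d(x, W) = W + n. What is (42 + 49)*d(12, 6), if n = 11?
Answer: 1547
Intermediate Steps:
d(x, W) = 11 + W (d(x, W) = W + 11 = 11 + W)
(42 + 49)*d(12, 6) = (42 + 49)*(11 + 6) = 91*17 = 1547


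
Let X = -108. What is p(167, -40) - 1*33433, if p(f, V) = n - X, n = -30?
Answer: -33355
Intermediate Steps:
p(f, V) = 78 (p(f, V) = -30 - 1*(-108) = -30 + 108 = 78)
p(167, -40) - 1*33433 = 78 - 1*33433 = 78 - 33433 = -33355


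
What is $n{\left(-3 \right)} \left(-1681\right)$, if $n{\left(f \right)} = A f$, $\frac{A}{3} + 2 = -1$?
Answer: $-45387$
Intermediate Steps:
$A = -9$ ($A = -6 + 3 \left(-1\right) = -6 - 3 = -9$)
$n{\left(f \right)} = - 9 f$
$n{\left(-3 \right)} \left(-1681\right) = \left(-9\right) \left(-3\right) \left(-1681\right) = 27 \left(-1681\right) = -45387$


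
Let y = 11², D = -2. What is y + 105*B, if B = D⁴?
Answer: 1801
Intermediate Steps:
y = 121
B = 16 (B = (-2)⁴ = 16)
y + 105*B = 121 + 105*16 = 121 + 1680 = 1801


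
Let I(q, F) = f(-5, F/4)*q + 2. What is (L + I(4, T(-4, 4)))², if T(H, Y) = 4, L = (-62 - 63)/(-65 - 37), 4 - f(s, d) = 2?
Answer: 1311025/10404 ≈ 126.01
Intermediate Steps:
f(s, d) = 2 (f(s, d) = 4 - 1*2 = 4 - 2 = 2)
L = 125/102 (L = -125/(-102) = -125*(-1/102) = 125/102 ≈ 1.2255)
I(q, F) = 2 + 2*q (I(q, F) = 2*q + 2 = 2 + 2*q)
(L + I(4, T(-4, 4)))² = (125/102 + (2 + 2*4))² = (125/102 + (2 + 8))² = (125/102 + 10)² = (1145/102)² = 1311025/10404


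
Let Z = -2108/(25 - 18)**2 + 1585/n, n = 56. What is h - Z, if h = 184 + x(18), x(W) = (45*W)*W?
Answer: 5793257/392 ≈ 14779.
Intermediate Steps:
x(W) = 45*W**2
Z = -5769/392 (Z = -2108/(25 - 18)**2 + 1585/56 = -2108/(7**2) + 1585*(1/56) = -2108/49 + 1585/56 = -5769/392 ≈ -14.717)
h = 14764 (h = 184 + 45*18**2 = 184 + 45*324 = 184 + 14580 = 14764)
h - Z = 14764 - 1*(-5769/392) = 14764 + 5769/392 = 5793257/392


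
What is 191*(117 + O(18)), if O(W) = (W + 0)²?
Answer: 84231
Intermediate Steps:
O(W) = W²
191*(117 + O(18)) = 191*(117 + 18²) = 191*(117 + 324) = 191*441 = 84231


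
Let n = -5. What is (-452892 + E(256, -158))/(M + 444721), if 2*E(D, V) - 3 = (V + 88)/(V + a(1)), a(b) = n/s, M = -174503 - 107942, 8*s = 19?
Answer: -344423059/123410898 ≈ -2.7909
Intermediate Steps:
s = 19/8 (s = (⅛)*19 = 19/8 ≈ 2.3750)
M = -282445
a(b) = -40/19 (a(b) = -5/19/8 = -5*8/19 = -40/19)
E(D, V) = 3/2 + (88 + V)/(2*(-40/19 + V)) (E(D, V) = 3/2 + ((V + 88)/(V - 40/19))/2 = 3/2 + ((88 + V)/(-40/19 + V))/2 = 3/2 + (88 + V)/(2*(-40/19 + V)))
(-452892 + E(256, -158))/(M + 444721) = (-452892 + 2*(388 + 19*(-158))/(-40 + 19*(-158)))/(-282445 + 444721) = (-452892 + 2*(388 - 3002)/(-40 - 3002))/162276 = (-452892 + 2*(-2614)/(-3042))*(1/162276) = (-452892 + 2*(-1/3042)*(-2614))*(1/162276) = (-452892 + 2614/1521)*(1/162276) = -688846118/1521*1/162276 = -344423059/123410898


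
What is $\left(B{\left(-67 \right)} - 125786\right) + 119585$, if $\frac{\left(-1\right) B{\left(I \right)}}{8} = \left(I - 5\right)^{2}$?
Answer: $-47673$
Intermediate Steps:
$B{\left(I \right)} = - 8 \left(-5 + I\right)^{2}$ ($B{\left(I \right)} = - 8 \left(I - 5\right)^{2} = - 8 \left(-5 + I\right)^{2}$)
$\left(B{\left(-67 \right)} - 125786\right) + 119585 = \left(- 8 \left(-5 - 67\right)^{2} - 125786\right) + 119585 = \left(- 8 \left(-72\right)^{2} - 125786\right) + 119585 = \left(\left(-8\right) 5184 - 125786\right) + 119585 = \left(-41472 - 125786\right) + 119585 = -167258 + 119585 = -47673$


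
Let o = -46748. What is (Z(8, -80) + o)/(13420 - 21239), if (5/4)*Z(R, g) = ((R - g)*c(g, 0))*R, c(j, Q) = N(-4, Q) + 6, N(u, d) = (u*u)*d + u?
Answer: 228108/39095 ≈ 5.8347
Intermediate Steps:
N(u, d) = u + d*u² (N(u, d) = u²*d + u = d*u² + u = u + d*u²)
c(j, Q) = 2 + 16*Q (c(j, Q) = -4*(1 + Q*(-4)) + 6 = -4*(1 - 4*Q) + 6 = (-4 + 16*Q) + 6 = 2 + 16*Q)
Z(R, g) = 4*R*(-2*g + 2*R)/5 (Z(R, g) = 4*(((R - g)*(2 + 16*0))*R)/5 = 4*(((R - g)*(2 + 0))*R)/5 = 4*(((R - g)*2)*R)/5 = 4*((-2*g + 2*R)*R)/5 = 4*(R*(-2*g + 2*R))/5 = 4*R*(-2*g + 2*R)/5)
(Z(8, -80) + o)/(13420 - 21239) = ((8/5)*8*(8 - 1*(-80)) - 46748)/(13420 - 21239) = ((8/5)*8*(8 + 80) - 46748)/(-7819) = ((8/5)*8*88 - 46748)*(-1/7819) = (5632/5 - 46748)*(-1/7819) = -228108/5*(-1/7819) = 228108/39095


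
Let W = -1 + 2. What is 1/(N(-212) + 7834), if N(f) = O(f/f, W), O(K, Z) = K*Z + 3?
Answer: 1/7838 ≈ 0.00012758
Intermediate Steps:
W = 1
O(K, Z) = 3 + K*Z
N(f) = 4 (N(f) = 3 + (f/f)*1 = 3 + 1*1 = 3 + 1 = 4)
1/(N(-212) + 7834) = 1/(4 + 7834) = 1/7838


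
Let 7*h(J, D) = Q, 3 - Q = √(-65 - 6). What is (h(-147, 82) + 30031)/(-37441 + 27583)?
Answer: -105110/34503 + I*√71/69006 ≈ -3.0464 + 0.00012211*I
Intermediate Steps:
Q = 3 - I*√71 (Q = 3 - √(-65 - 6) = 3 - √(-71) = 3 - I*√71 ≈ 3.0 - 8.4261*I)
h(J, D) = 3/7 - I*√71/7 (h(J, D) = (3 - I*√71)/7 = 3/7 - I*√71/7)
(h(-147, 82) + 30031)/(-37441 + 27583) = ((3/7 - I*√71/7) + 30031)/(-37441 + 27583) = (210220/7 - I*√71/7)/(-9858) = (210220/7 - I*√71/7)*(-1/9858) = -105110/34503 + I*√71/69006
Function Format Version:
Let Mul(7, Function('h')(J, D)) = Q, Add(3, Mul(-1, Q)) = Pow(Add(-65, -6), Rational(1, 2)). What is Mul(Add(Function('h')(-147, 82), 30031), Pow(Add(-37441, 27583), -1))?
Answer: Add(Rational(-105110, 34503), Mul(Rational(1, 69006), I, Pow(71, Rational(1, 2)))) ≈ Add(-3.0464, Mul(0.00012211, I))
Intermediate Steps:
Q = Add(3, Mul(-1, I, Pow(71, Rational(1, 2)))) (Q = Add(3, Mul(-1, Pow(Add(-65, -6), Rational(1, 2)))) = Add(3, Mul(-1, Pow(-71, Rational(1, 2)))) = Add(3, Mul(-1, Mul(I, Pow(71, Rational(1, 2))))) = Add(3, Mul(-1, I, Pow(71, Rational(1, 2)))) ≈ Add(3.0000, Mul(-8.4261, I)))
Function('h')(J, D) = Add(Rational(3, 7), Mul(Rational(-1, 7), I, Pow(71, Rational(1, 2)))) (Function('h')(J, D) = Mul(Rational(1, 7), Add(3, Mul(-1, I, Pow(71, Rational(1, 2))))) = Add(Rational(3, 7), Mul(Rational(-1, 7), I, Pow(71, Rational(1, 2)))))
Mul(Add(Function('h')(-147, 82), 30031), Pow(Add(-37441, 27583), -1)) = Mul(Add(Add(Rational(3, 7), Mul(Rational(-1, 7), I, Pow(71, Rational(1, 2)))), 30031), Pow(Add(-37441, 27583), -1)) = Mul(Add(Rational(210220, 7), Mul(Rational(-1, 7), I, Pow(71, Rational(1, 2)))), Pow(-9858, -1)) = Mul(Add(Rational(210220, 7), Mul(Rational(-1, 7), I, Pow(71, Rational(1, 2)))), Rational(-1, 9858)) = Add(Rational(-105110, 34503), Mul(Rational(1, 69006), I, Pow(71, Rational(1, 2))))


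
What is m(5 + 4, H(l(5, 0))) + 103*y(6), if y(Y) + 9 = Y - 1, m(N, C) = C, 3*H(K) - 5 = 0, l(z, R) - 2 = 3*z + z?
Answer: -1231/3 ≈ -410.33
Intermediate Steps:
l(z, R) = 2 + 4*z (l(z, R) = 2 + (3*z + z) = 2 + 4*z)
H(K) = 5/3 (H(K) = 5/3 + (1/3)*0 = 5/3 + 0 = 5/3)
y(Y) = -10 + Y (y(Y) = -9 + (Y - 1) = -9 + (-1 + Y) = -10 + Y)
m(5 + 4, H(l(5, 0))) + 103*y(6) = 5/3 + 103*(-10 + 6) = 5/3 + 103*(-4) = 5/3 - 412 = -1231/3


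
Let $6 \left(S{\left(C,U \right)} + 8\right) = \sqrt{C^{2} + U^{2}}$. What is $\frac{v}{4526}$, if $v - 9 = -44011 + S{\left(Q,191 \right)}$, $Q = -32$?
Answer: $- \frac{22005}{2263} + \frac{\sqrt{37505}}{27156} \approx -9.7167$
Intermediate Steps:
$S{\left(C,U \right)} = -8 + \frac{\sqrt{C^{2} + U^{2}}}{6}$
$v = -44010 + \frac{\sqrt{37505}}{6}$ ($v = 9 - \left(44019 - \frac{\sqrt{\left(-32\right)^{2} + 191^{2}}}{6}\right) = 9 - \left(44019 - \frac{\sqrt{1024 + 36481}}{6}\right) = 9 - \left(44019 - \frac{\sqrt{37505}}{6}\right) = -44010 + \frac{\sqrt{37505}}{6} \approx -43978.0$)
$\frac{v}{4526} = \frac{-44010 + \frac{\sqrt{37505}}{6}}{4526} = \left(-44010 + \frac{\sqrt{37505}}{6}\right) \frac{1}{4526} = - \frac{22005}{2263} + \frac{\sqrt{37505}}{27156}$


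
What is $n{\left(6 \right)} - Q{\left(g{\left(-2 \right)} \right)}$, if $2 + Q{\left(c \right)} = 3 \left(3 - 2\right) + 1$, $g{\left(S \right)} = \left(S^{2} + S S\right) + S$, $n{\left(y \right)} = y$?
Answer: $4$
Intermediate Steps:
$g{\left(S \right)} = S + 2 S^{2}$ ($g{\left(S \right)} = \left(S^{2} + S^{2}\right) + S = 2 S^{2} + S = S + 2 S^{2}$)
$Q{\left(c \right)} = 2$ ($Q{\left(c \right)} = -2 + \left(3 \left(3 - 2\right) + 1\right) = -2 + \left(3 \cdot 1 + 1\right) = -2 + \left(3 + 1\right) = -2 + 4 = 2$)
$n{\left(6 \right)} - Q{\left(g{\left(-2 \right)} \right)} = 6 - 2 = 4$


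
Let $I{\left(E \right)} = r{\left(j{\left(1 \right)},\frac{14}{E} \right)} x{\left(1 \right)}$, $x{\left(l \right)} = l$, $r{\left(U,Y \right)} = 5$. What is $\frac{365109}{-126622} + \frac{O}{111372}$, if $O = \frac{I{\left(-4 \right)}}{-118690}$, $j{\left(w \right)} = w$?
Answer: $- \frac{482628192178523}{167378363562696} \approx -2.8835$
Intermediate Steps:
$I{\left(E \right)} = 5$ ($I{\left(E \right)} = 5 \cdot 1 = 5$)
$O = - \frac{1}{23738}$ ($O = \frac{5}{-118690} = 5 \left(- \frac{1}{118690}\right) = - \frac{1}{23738} \approx -4.2127 \cdot 10^{-5}$)
$\frac{365109}{-126622} + \frac{O}{111372} = \frac{365109}{-126622} - \frac{1}{23738 \cdot 111372} = 365109 \left(- \frac{1}{126622}\right) - \frac{1}{2643748536} = - \frac{365109}{126622} - \frac{1}{2643748536} = - \frac{482628192178523}{167378363562696}$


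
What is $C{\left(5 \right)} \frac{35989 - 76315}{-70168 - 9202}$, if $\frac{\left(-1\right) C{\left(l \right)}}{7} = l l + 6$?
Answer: $- \frac{4375371}{39685} \approx -110.25$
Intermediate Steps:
$C{\left(l \right)} = -42 - 7 l^{2}$ ($C{\left(l \right)} = - 7 \left(l l + 6\right) = - 7 \left(l^{2} + 6\right) = - 7 \left(6 + l^{2}\right) = -42 - 7 l^{2}$)
$C{\left(5 \right)} \frac{35989 - 76315}{-70168 - 9202} = \left(-42 - 7 \cdot 5^{2}\right) \frac{35989 - 76315}{-70168 - 9202} = \left(-42 - 175\right) \left(- \frac{40326}{-79370}\right) = \left(-42 - 175\right) \left(\left(-40326\right) \left(- \frac{1}{79370}\right)\right) = \left(-217\right) \frac{20163}{39685} = - \frac{4375371}{39685}$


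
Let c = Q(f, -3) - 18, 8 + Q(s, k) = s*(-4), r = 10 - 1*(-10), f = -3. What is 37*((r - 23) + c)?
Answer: -629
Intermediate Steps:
r = 20 (r = 10 + 10 = 20)
Q(s, k) = -8 - 4*s (Q(s, k) = -8 + s*(-4) = -8 - 4*s)
c = -14 (c = (-8 - 4*(-3)) - 18 = (-8 + 12) - 18 = 4 - 18 = -14)
37*((r - 23) + c) = 37*((20 - 23) - 14) = 37*(-3 - 14) = 37*(-17) = -629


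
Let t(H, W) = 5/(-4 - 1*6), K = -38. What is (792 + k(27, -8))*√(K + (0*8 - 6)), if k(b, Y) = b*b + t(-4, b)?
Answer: 3041*I*√11 ≈ 10086.0*I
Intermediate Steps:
t(H, W) = -½ (t(H, W) = 5/(-4 - 6) = 5/(-10) = 5*(-⅒) = -½)
k(b, Y) = -½ + b² (k(b, Y) = b*b - ½ = b² - ½ = -½ + b²)
(792 + k(27, -8))*√(K + (0*8 - 6)) = (792 + (-½ + 27²))*√(-38 + (0*8 - 6)) = (792 + (-½ + 729))*√(-38 + (0 - 6)) = (792 + 1457/2)*√(-38 - 6) = 3041*√(-44)/2 = 3041*(2*I*√11)/2 = 3041*I*√11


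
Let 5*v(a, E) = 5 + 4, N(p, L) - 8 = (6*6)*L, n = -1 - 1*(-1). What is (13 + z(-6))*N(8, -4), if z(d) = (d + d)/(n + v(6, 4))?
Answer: -2584/3 ≈ -861.33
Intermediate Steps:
n = 0 (n = -1 + 1 = 0)
N(p, L) = 8 + 36*L (N(p, L) = 8 + (6*6)*L = 8 + 36*L)
v(a, E) = 9/5 (v(a, E) = (5 + 4)/5 = (⅕)*9 = 9/5)
z(d) = 10*d/9 (z(d) = (d + d)/(0 + 9/5) = (2*d)/(9/5) = (2*d)*(5/9) = 10*d/9)
(13 + z(-6))*N(8, -4) = (13 + (10/9)*(-6))*(8 + 36*(-4)) = (13 - 20/3)*(8 - 144) = (19/3)*(-136) = -2584/3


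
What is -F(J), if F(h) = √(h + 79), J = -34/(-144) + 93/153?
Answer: -√3322786/204 ≈ -8.9355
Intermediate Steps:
J = 1033/1224 (J = -34*(-1/144) + 93*(1/153) = 17/72 + 31/51 = 1033/1224 ≈ 0.84395)
F(h) = √(79 + h)
-F(J) = -√(79 + 1033/1224) = -√(97729/1224) = -√3322786/204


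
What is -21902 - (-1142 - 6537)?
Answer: -14223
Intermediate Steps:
-21902 - (-1142 - 6537) = -21902 - 1*(-7679) = -21902 + 7679 = -14223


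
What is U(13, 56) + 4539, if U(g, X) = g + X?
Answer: 4608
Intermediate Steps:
U(g, X) = X + g
U(13, 56) + 4539 = (56 + 13) + 4539 = 69 + 4539 = 4608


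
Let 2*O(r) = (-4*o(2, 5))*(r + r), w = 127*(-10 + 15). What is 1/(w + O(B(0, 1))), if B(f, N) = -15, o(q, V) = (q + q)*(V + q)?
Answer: 1/2315 ≈ 0.00043197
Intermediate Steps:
o(q, V) = 2*q*(V + q) (o(q, V) = (2*q)*(V + q) = 2*q*(V + q))
w = 635 (w = 127*5 = 635)
O(r) = -112*r (O(r) = ((-8*2*(5 + 2))*(r + r))/2 = ((-8*2*7)*(2*r))/2 = ((-4*28)*(2*r))/2 = (-224*r)/2 = -112*r)
1/(w + O(B(0, 1))) = 1/(635 - 112*(-15)) = 1/(635 + 1680) = 1/2315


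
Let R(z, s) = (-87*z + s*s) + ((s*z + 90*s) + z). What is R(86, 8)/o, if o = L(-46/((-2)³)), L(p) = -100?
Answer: 1481/25 ≈ 59.240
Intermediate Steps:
o = -100
R(z, s) = s² - 86*z + 90*s + s*z (R(z, s) = (-87*z + s²) + ((90*s + s*z) + z) = (s² - 87*z) + (z + 90*s + s*z) = s² - 86*z + 90*s + s*z)
R(86, 8)/o = (8² - 86*86 + 90*8 + 8*86)/(-100) = (64 - 7396 + 720 + 688)*(-1/100) = -5924*(-1/100) = 1481/25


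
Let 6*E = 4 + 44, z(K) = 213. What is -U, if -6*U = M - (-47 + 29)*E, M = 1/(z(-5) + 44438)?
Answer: 6429745/267906 ≈ 24.000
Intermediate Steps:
E = 8 (E = (4 + 44)/6 = (⅙)*48 = 8)
M = 1/44651 (M = 1/(213 + 44438) = 1/44651 ≈ 2.2396e-5)
U = -6429745/267906 (U = -(1/44651 - (-47 + 29)*8)/6 = -(1/44651 - (-18)*8)/6 = -(1/44651 - 1*(-144))/6 = -(1/44651 + 144)/6 = -⅙*6429745/44651 = -6429745/267906 ≈ -24.000)
-U = -1*(-6429745/267906) = 6429745/267906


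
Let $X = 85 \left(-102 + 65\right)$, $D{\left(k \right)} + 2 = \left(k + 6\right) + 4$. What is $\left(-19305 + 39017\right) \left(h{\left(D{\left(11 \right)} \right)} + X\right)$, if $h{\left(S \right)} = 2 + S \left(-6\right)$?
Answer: $-64201984$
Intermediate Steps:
$D{\left(k \right)} = 8 + k$ ($D{\left(k \right)} = -2 + \left(\left(k + 6\right) + 4\right) = -2 + \left(\left(6 + k\right) + 4\right) = -2 + \left(10 + k\right) = 8 + k$)
$h{\left(S \right)} = 2 - 6 S$
$X = -3145$ ($X = 85 \left(-37\right) = -3145$)
$\left(-19305 + 39017\right) \left(h{\left(D{\left(11 \right)} \right)} + X\right) = \left(-19305 + 39017\right) \left(\left(2 - 6 \left(8 + 11\right)\right) - 3145\right) = 19712 \left(\left(2 - 114\right) - 3145\right) = 19712 \left(-112 - 3145\right) = 19712 \left(-3257\right) = -64201984$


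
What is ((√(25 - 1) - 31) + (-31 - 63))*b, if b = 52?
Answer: -6500 + 104*√6 ≈ -6245.3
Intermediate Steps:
((√(25 - 1) - 31) + (-31 - 63))*b = ((√(25 - 1) - 31) + (-31 - 63))*52 = ((√24 - 31) - 94)*52 = ((2*√6 - 31) - 94)*52 = ((-31 + 2*√6) - 94)*52 = (-125 + 2*√6)*52 = -6500 + 104*√6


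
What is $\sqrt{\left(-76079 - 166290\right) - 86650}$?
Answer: $i \sqrt{329019} \approx 573.6 i$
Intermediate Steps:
$\sqrt{\left(-76079 - 166290\right) - 86650} = \sqrt{-242369 - 86650} = \sqrt{-329019} = i \sqrt{329019}$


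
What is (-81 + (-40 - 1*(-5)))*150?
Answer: -17400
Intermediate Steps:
(-81 + (-40 - 1*(-5)))*150 = (-81 + (-40 + 5))*150 = (-81 - 35)*150 = -116*150 = -17400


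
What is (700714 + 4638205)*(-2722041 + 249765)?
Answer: -13199281309644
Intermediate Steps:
(700714 + 4638205)*(-2722041 + 249765) = 5338919*(-2472276) = -13199281309644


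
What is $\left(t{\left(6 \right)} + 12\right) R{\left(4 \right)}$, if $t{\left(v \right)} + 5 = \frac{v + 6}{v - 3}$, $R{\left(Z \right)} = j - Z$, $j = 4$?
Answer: $0$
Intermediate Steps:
$R{\left(Z \right)} = 4 - Z$
$t{\left(v \right)} = -5 + \frac{6 + v}{-3 + v}$ ($t{\left(v \right)} = -5 + \frac{v + 6}{v - 3} = -5 + \frac{6 + v}{-3 + v}$)
$\left(t{\left(6 \right)} + 12\right) R{\left(4 \right)} = \left(\frac{21 - 24}{-3 + 6} + 12\right) \left(4 - 4\right) = \left(\frac{21 - 24}{3} + 12\right) \left(4 - 4\right) = \left(\frac{1}{3} \left(-3\right) + 12\right) 0 = \left(-1 + 12\right) 0 = 11 \cdot 0 = 0$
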